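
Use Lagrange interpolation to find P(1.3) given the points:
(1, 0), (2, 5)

Lagrange interpolation formula:
P(x) = Σ yᵢ × Lᵢ(x)
where Lᵢ(x) = Π_{j≠i} (x - xⱼ)/(xᵢ - xⱼ)

L_0(1.3) = (1.3 - 2)/(1 - 2) = 0.700000
L_1(1.3) = (1.3 - 1)/(2 - 1) = 0.300000

P(1.3) = 0×L_0(1.3) + 5×L_1(1.3)
P(1.3) = 1.500000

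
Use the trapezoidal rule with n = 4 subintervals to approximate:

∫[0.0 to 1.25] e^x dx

f(x) = e^x
a = 0.0, b = 1.25, n = 4
h = (b - a)/n = 0.312500

Trapezoidal rule: (h/2)[f(x₀) + 2f(x₁) + 2f(x₂) + ... + f(xₙ)]

x_0 = 0.0000, f(x_0) = 1.000000, coefficient = 1
x_1 = 0.3125, f(x_1) = 1.366838, coefficient = 2
x_2 = 0.6250, f(x_2) = 1.868246, coefficient = 2
x_3 = 0.9375, f(x_3) = 2.553589, coefficient = 2
x_4 = 1.2500, f(x_4) = 3.490343, coefficient = 1

I ≈ (0.312500/2) × 16.067690 = 2.510577
Exact value: 2.490343
Error: 0.020234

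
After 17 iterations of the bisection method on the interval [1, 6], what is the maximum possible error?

Bisection error bound: |error| ≤ (b-a)/2^n
|error| ≤ (6 - 1)/2^17 = 5/2^17
|error| ≤ 0.0000381470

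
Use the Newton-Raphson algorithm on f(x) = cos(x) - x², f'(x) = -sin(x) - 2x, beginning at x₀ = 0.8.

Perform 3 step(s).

f(x) = cos(x) - x²
f'(x) = -sin(x) - 2x
x₀ = 0.8

Newton-Raphson formula: x_{n+1} = x_n - f(x_n)/f'(x_n)

Iteration 1:
  f(0.800000) = 0.056707
  f'(0.800000) = -2.317356
  x_1 = 0.800000 - 0.056707/(-2.317356) = 0.824470
Iteration 2:
  f(0.824470) = -0.000806
  f'(0.824470) = -2.383129
  x_2 = 0.824470 - (-0.000806)/(-2.383129) = 0.824132
Iteration 3:
  f(0.824132) = 0.000000
  f'(0.824132) = -2.382224
  x_3 = 0.824132 - 0.000000/(-2.382224) = 0.824132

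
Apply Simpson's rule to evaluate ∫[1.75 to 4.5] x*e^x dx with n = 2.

f(x) = x*e^x
a = 1.75, b = 4.5, n = 2
h = (b - a)/n = 1.375000

Simpson's rule: (h/3)[f(x₀) + 4f(x₁) + 2f(x₂) + ... + f(xₙ)]

x_0 = 1.7500, f(x_0) = 10.070555, coefficient = 1
x_1 = 3.1250, f(x_1) = 71.124672, coefficient = 4
x_2 = 4.5000, f(x_2) = 405.077091, coefficient = 1

I ≈ (1.375000/3) × 699.646334 = 320.671237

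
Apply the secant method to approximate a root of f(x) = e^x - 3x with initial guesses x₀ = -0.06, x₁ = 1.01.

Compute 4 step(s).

f(x) = e^x - 3x
x₀ = -0.06, x₁ = 1.01

Secant formula: x_{n+1} = x_n - f(x_n)(x_n - x_{n-1})/(f(x_n) - f(x_{n-1}))

Iteration 1:
  f(-0.060000) = 1.121765
  f(1.010000) = -0.284399
  x_2 = 1.010000 - (-0.284399)×(1.010000 - (-0.060000))/(-0.284399 - 1.121765)
       = 0.793591
Iteration 2:
  f(1.010000) = -0.284399
  f(0.793591) = -0.169450
  x_3 = 0.793591 - (-0.169450)×(0.793591 - 1.010000)/(-0.169450 - (-0.284399))
       = 0.474576
Iteration 3:
  f(0.793591) = -0.169450
  f(0.474576) = 0.183604
  x_4 = 0.474576 - 0.183604×(0.474576 - 0.793591)/(0.183604 - (-0.169450))
       = 0.640478
Iteration 4:
  f(0.474576) = 0.183604
  f(0.640478) = -0.024047
  x_5 = 0.640478 - (-0.024047)×(0.640478 - 0.474576)/(-0.024047 - 0.183604)
       = 0.621266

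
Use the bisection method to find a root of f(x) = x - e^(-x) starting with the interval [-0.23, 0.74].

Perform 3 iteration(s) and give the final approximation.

f(x) = x - e^(-x)
Initial interval: [-0.23, 0.74]

Iteration 1:
  c_1 = (-0.230000 + 0.740000)/2 = 0.255000
  f(c_1) = f(0.255000) = -0.519916
  f(a) × f(c) ≥ 0, new interval: [0.255000, 0.740000]
Iteration 2:
  c_2 = (0.255000 + 0.740000)/2 = 0.497500
  f(c_2) = f(0.497500) = -0.110549
  f(a) × f(c) ≥ 0, new interval: [0.497500, 0.740000]
Iteration 3:
  c_3 = (0.497500 + 0.740000)/2 = 0.618750
  f(c_3) = f(0.618750) = 0.080133
  f(a) × f(c) < 0, new interval: [0.497500, 0.618750]

After 3 iteration(s), the approximation is c_3 = 0.618750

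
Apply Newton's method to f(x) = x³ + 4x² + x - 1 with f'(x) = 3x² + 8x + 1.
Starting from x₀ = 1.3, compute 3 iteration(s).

f(x) = x³ + 4x² + x - 1
f'(x) = 3x² + 8x + 1
x₀ = 1.3

Newton-Raphson formula: x_{n+1} = x_n - f(x_n)/f'(x_n)

Iteration 1:
  f(1.300000) = 9.257000
  f'(1.300000) = 16.470000
  x_1 = 1.300000 - 9.257000/16.470000 = 0.737948
Iteration 2:
  f(0.737948) = 2.318077
  f'(0.737948) = 8.537283
  x_2 = 0.737948 - 2.318077/8.537283 = 0.466424
Iteration 3:
  f(0.466424) = 0.438099
  f'(0.466424) = 5.384043
  x_3 = 0.466424 - 0.438099/5.384043 = 0.385054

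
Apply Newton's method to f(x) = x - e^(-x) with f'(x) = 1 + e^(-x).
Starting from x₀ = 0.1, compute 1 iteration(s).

f(x) = x - e^(-x)
f'(x) = 1 + e^(-x)
x₀ = 0.1

Newton-Raphson formula: x_{n+1} = x_n - f(x_n)/f'(x_n)

Iteration 1:
  f(0.100000) = -0.804837
  f'(0.100000) = 1.904837
  x_1 = 0.100000 - (-0.804837)/1.904837 = 0.522523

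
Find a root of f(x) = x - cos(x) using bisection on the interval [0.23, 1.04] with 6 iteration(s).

f(x) = x - cos(x)
Initial interval: [0.23, 1.04]

Iteration 1:
  c_1 = (0.230000 + 1.040000)/2 = 0.635000
  f(c_1) = f(0.635000) = -0.170072
  f(a) × f(c) ≥ 0, new interval: [0.635000, 1.040000]
Iteration 2:
  c_2 = (0.635000 + 1.040000)/2 = 0.837500
  f(c_2) = f(0.837500) = 0.168178
  f(a) × f(c) < 0, new interval: [0.635000, 0.837500]
Iteration 3:
  c_3 = (0.635000 + 0.837500)/2 = 0.736250
  f(c_3) = f(0.736250) = -0.004742
  f(a) × f(c) ≥ 0, new interval: [0.736250, 0.837500]
Iteration 4:
  c_4 = (0.736250 + 0.837500)/2 = 0.786875
  f(c_4) = f(0.786875) = 0.080813
  f(a) × f(c) < 0, new interval: [0.736250, 0.786875]
Iteration 5:
  c_5 = (0.736250 + 0.786875)/2 = 0.761563
  f(c_5) = f(0.761563) = 0.037804
  f(a) × f(c) < 0, new interval: [0.736250, 0.761563]
Iteration 6:
  c_6 = (0.736250 + 0.761563)/2 = 0.748906
  f(c_6) = f(0.748906) = 0.016472
  f(a) × f(c) < 0, new interval: [0.736250, 0.748906]

After 6 iteration(s), the approximation is c_6 = 0.748906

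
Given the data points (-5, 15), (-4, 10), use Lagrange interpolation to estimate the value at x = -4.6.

Lagrange interpolation formula:
P(x) = Σ yᵢ × Lᵢ(x)
where Lᵢ(x) = Π_{j≠i} (x - xⱼ)/(xᵢ - xⱼ)

L_0(-4.6) = (-4.6 - (-4))/(-5 - (-4)) = 0.600000
L_1(-4.6) = (-4.6 - (-5))/(-4 - (-5)) = 0.400000

P(-4.6) = 15×L_0(-4.6) + 10×L_1(-4.6)
P(-4.6) = 13.000000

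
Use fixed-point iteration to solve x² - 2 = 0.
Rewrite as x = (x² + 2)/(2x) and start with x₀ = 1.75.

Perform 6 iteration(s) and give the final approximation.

Equation: x² - 2 = 0
Fixed-point form: x = (x² + 2)/(2x)
x₀ = 1.75

x_1 = g(1.750000) = 1.446429
x_2 = g(1.446429) = 1.414572
x_3 = g(1.414572) = 1.414214
x_4 = g(1.414214) = 1.414214
x_5 = g(1.414214) = 1.414214
x_6 = g(1.414214) = 1.414214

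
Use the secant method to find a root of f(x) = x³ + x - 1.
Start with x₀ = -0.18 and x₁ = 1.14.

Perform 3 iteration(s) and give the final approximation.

f(x) = x³ + x - 1
x₀ = -0.18, x₁ = 1.14

Secant formula: x_{n+1} = x_n - f(x_n)(x_n - x_{n-1})/(f(x_n) - f(x_{n-1}))

Iteration 1:
  f(-0.180000) = -1.185832
  f(1.140000) = 1.621544
  x_2 = 1.140000 - 1.621544×(1.140000 - (-0.180000))/(1.621544 - (-1.185832))
       = 0.377566
Iteration 2:
  f(1.140000) = 1.621544
  f(0.377566) = -0.568609
  x_3 = 0.377566 - (-0.568609)×(0.377566 - 1.140000)/(-0.568609 - 1.621544)
       = 0.575510
Iteration 3:
  f(0.377566) = -0.568609
  f(0.575510) = -0.233874
  x_4 = 0.575510 - (-0.233874)×(0.575510 - 0.377566)/(-0.233874 - (-0.568609))
       = 0.713810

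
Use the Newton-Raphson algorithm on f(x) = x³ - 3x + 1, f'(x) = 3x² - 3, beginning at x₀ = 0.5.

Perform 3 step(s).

f(x) = x³ - 3x + 1
f'(x) = 3x² - 3
x₀ = 0.5

Newton-Raphson formula: x_{n+1} = x_n - f(x_n)/f'(x_n)

Iteration 1:
  f(0.500000) = -0.375000
  f'(0.500000) = -2.250000
  x_1 = 0.500000 - (-0.375000)/(-2.250000) = 0.333333
Iteration 2:
  f(0.333333) = 0.037037
  f'(0.333333) = -2.666667
  x_2 = 0.333333 - 0.037037/(-2.666667) = 0.347222
Iteration 3:
  f(0.347222) = 0.000196
  f'(0.347222) = -2.638310
  x_3 = 0.347222 - 0.000196/(-2.638310) = 0.347296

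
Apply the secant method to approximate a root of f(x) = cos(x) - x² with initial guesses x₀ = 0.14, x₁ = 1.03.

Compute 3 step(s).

f(x) = cos(x) - x²
x₀ = 0.14, x₁ = 1.03

Secant formula: x_{n+1} = x_n - f(x_n)(x_n - x_{n-1})/(f(x_n) - f(x_{n-1}))

Iteration 1:
  f(0.140000) = 0.970616
  f(1.030000) = -0.546081
  x_2 = 1.030000 - (-0.546081)×(1.030000 - 0.140000)/(-0.546081 - 0.970616)
       = 0.709559
Iteration 2:
  f(1.030000) = -0.546081
  f(0.709559) = 0.255176
  x_3 = 0.709559 - 0.255176×(0.709559 - 1.030000)/(0.255176 - (-0.546081))
       = 0.811609
Iteration 3:
  f(0.709559) = 0.255176
  f(0.811609) = 0.029622
  x_4 = 0.811609 - 0.029622×(0.811609 - 0.709559)/(0.029622 - 0.255176)
       = 0.825012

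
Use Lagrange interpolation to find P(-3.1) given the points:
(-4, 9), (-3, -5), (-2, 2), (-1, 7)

Lagrange interpolation formula:
P(x) = Σ yᵢ × Lᵢ(x)
where Lᵢ(x) = Π_{j≠i} (x - xⱼ)/(xᵢ - xⱼ)

L_0(-3.1) = (-3.1 - (-3))/(-4 - (-3)) × (-3.1 - (-2))/(-4 - (-2)) × (-3.1 - (-1))/(-4 - (-1)) = 0.038500
L_1(-3.1) = (-3.1 - (-4))/(-3 - (-4)) × (-3.1 - (-2))/(-3 - (-2)) × (-3.1 - (-1))/(-3 - (-1)) = 1.039500
L_2(-3.1) = (-3.1 - (-4))/(-2 - (-4)) × (-3.1 - (-3))/(-2 - (-3)) × (-3.1 - (-1))/(-2 - (-1)) = -0.094500
L_3(-3.1) = (-3.1 - (-4))/(-1 - (-4)) × (-3.1 - (-3))/(-1 - (-3)) × (-3.1 - (-2))/(-1 - (-2)) = 0.016500

P(-3.1) = 9×L_0(-3.1) + (-5)×L_1(-3.1) + 2×L_2(-3.1) + 7×L_3(-3.1)
P(-3.1) = -4.924500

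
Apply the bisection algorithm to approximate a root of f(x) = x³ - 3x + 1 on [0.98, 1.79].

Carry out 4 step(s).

f(x) = x³ - 3x + 1
Initial interval: [0.98, 1.79]

Iteration 1:
  c_1 = (0.980000 + 1.790000)/2 = 1.385000
  f(c_1) = f(1.385000) = -0.498258
  f(a) × f(c) ≥ 0, new interval: [1.385000, 1.790000]
Iteration 2:
  c_2 = (1.385000 + 1.790000)/2 = 1.587500
  f(c_2) = f(1.587500) = 0.238248
  f(a) × f(c) < 0, new interval: [1.385000, 1.587500]
Iteration 3:
  c_3 = (1.385000 + 1.587500)/2 = 1.486250
  f(c_3) = f(1.486250) = -0.175714
  f(a) × f(c) ≥ 0, new interval: [1.486250, 1.587500]
Iteration 4:
  c_4 = (1.486250 + 1.587500)/2 = 1.536875
  f(c_4) = f(1.536875) = 0.019450
  f(a) × f(c) < 0, new interval: [1.486250, 1.536875]

After 4 iteration(s), the approximation is c_4 = 1.536875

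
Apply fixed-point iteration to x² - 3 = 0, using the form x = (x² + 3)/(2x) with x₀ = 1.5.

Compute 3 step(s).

Equation: x² - 3 = 0
Fixed-point form: x = (x² + 3)/(2x)
x₀ = 1.5

x_1 = g(1.500000) = 1.750000
x_2 = g(1.750000) = 1.732143
x_3 = g(1.732143) = 1.732051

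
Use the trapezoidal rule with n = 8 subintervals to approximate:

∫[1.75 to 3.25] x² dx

f(x) = x²
a = 1.75, b = 3.25, n = 8
h = (b - a)/n = 0.187500

Trapezoidal rule: (h/2)[f(x₀) + 2f(x₁) + 2f(x₂) + ... + f(xₙ)]

x_0 = 1.7500, f(x_0) = 3.062500, coefficient = 1
x_1 = 1.9375, f(x_1) = 3.753906, coefficient = 2
x_2 = 2.1250, f(x_2) = 4.515625, coefficient = 2
x_3 = 2.3125, f(x_3) = 5.347656, coefficient = 2
x_4 = 2.5000, f(x_4) = 6.250000, coefficient = 2
x_5 = 2.6875, f(x_5) = 7.222656, coefficient = 2
x_6 = 2.8750, f(x_6) = 8.265625, coefficient = 2
x_7 = 3.0625, f(x_7) = 9.378906, coefficient = 2
x_8 = 3.2500, f(x_8) = 10.562500, coefficient = 1

I ≈ (0.187500/2) × 103.093750 = 9.665039
Exact value: 9.656250
Error: 0.008789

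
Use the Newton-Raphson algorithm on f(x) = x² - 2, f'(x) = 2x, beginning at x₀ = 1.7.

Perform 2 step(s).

f(x) = x² - 2
f'(x) = 2x
x₀ = 1.7

Newton-Raphson formula: x_{n+1} = x_n - f(x_n)/f'(x_n)

Iteration 1:
  f(1.700000) = 0.890000
  f'(1.700000) = 3.400000
  x_1 = 1.700000 - 0.890000/3.400000 = 1.438235
Iteration 2:
  f(1.438235) = 0.068521
  f'(1.438235) = 2.876471
  x_2 = 1.438235 - 0.068521/2.876471 = 1.414414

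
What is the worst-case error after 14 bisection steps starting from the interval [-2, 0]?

Bisection error bound: |error| ≤ (b-a)/2^n
|error| ≤ (0 - (-2))/2^14 = 2/2^14
|error| ≤ 0.0001220703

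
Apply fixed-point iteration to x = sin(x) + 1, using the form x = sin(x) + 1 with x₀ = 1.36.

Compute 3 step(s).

Equation: x = sin(x) + 1
Fixed-point form: x = sin(x) + 1
x₀ = 1.36

x_1 = g(1.360000) = 1.977865
x_2 = g(1.977865) = 1.918285
x_3 = g(1.918285) = 1.940231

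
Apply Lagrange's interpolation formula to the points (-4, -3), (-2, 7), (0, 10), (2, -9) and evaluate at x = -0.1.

Lagrange interpolation formula:
P(x) = Σ yᵢ × Lᵢ(x)
where Lᵢ(x) = Π_{j≠i} (x - xⱼ)/(xᵢ - xⱼ)

L_0(-0.1) = (-0.1 - (-2))/(-4 - (-2)) × (-0.1 - 0)/(-4 - 0) × (-0.1 - 2)/(-4 - 2) = -0.008313
L_1(-0.1) = (-0.1 - (-4))/(-2 - (-4)) × (-0.1 - 0)/(-2 - 0) × (-0.1 - 2)/(-2 - 2) = 0.051188
L_2(-0.1) = (-0.1 - (-4))/(0 - (-4)) × (-0.1 - (-2))/(0 - (-2)) × (-0.1 - 2)/(0 - 2) = 0.972562
L_3(-0.1) = (-0.1 - (-4))/(2 - (-4)) × (-0.1 - (-2))/(2 - (-2)) × (-0.1 - 0)/(2 - 0) = -0.015437

P(-0.1) = (-3)×L_0(-0.1) + 7×L_1(-0.1) + 10×L_2(-0.1) + (-9)×L_3(-0.1)
P(-0.1) = 10.247813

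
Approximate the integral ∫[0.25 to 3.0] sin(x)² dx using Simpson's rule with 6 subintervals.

f(x) = sin(x)²
a = 0.25, b = 3.0, n = 6
h = (b - a)/n = 0.458333

Simpson's rule: (h/3)[f(x₀) + 4f(x₁) + 2f(x₂) + ... + f(xₙ)]

x_0 = 0.2500, f(x_0) = 0.061209, coefficient = 1
x_1 = 0.7083, f(x_1) = 0.423240, coefficient = 4
x_2 = 1.1667, f(x_2) = 0.845379, coefficient = 2
x_3 = 1.6250, f(x_3) = 0.997065, coefficient = 4
x_4 = 2.0833, f(x_4) = 0.759518, coefficient = 2
x_5 = 2.5417, f(x_5) = 0.318752, coefficient = 4
x_6 = 3.0000, f(x_6) = 0.019915, coefficient = 1

I ≈ (0.458333/3) × 10.247145 = 1.565536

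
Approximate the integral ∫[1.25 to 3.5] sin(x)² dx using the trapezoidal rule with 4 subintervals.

f(x) = sin(x)²
a = 1.25, b = 3.5, n = 4
h = (b - a)/n = 0.562500

Trapezoidal rule: (h/2)[f(x₀) + 2f(x₁) + 2f(x₂) + ... + f(xₙ)]

x_0 = 1.2500, f(x_0) = 0.900572, coefficient = 1
x_1 = 1.8125, f(x_1) = 0.942708, coefficient = 2
x_2 = 2.3750, f(x_2) = 0.481199, coefficient = 2
x_3 = 2.9375, f(x_3) = 0.041079, coefficient = 2
x_4 = 3.5000, f(x_4) = 0.123049, coefficient = 1

I ≈ (0.562500/2) × 3.953592 = 1.111948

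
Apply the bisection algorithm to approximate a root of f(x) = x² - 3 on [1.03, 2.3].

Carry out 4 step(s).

f(x) = x² - 3
Initial interval: [1.03, 2.3]

Iteration 1:
  c_1 = (1.030000 + 2.300000)/2 = 1.665000
  f(c_1) = f(1.665000) = -0.227775
  f(a) × f(c) ≥ 0, new interval: [1.665000, 2.300000]
Iteration 2:
  c_2 = (1.665000 + 2.300000)/2 = 1.982500
  f(c_2) = f(1.982500) = 0.930306
  f(a) × f(c) < 0, new interval: [1.665000, 1.982500]
Iteration 3:
  c_3 = (1.665000 + 1.982500)/2 = 1.823750
  f(c_3) = f(1.823750) = 0.326064
  f(a) × f(c) < 0, new interval: [1.665000, 1.823750]
Iteration 4:
  c_4 = (1.665000 + 1.823750)/2 = 1.744375
  f(c_4) = f(1.744375) = 0.042844
  f(a) × f(c) < 0, new interval: [1.665000, 1.744375]

After 4 iteration(s), the approximation is c_4 = 1.744375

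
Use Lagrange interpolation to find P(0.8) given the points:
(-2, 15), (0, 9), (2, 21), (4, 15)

Lagrange interpolation formula:
P(x) = Σ yᵢ × Lᵢ(x)
where Lᵢ(x) = Π_{j≠i} (x - xⱼ)/(xᵢ - xⱼ)

L_0(0.8) = (0.8 - 0)/(-2 - 0) × (0.8 - 2)/(-2 - 2) × (0.8 - 4)/(-2 - 4) = -0.064000
L_1(0.8) = (0.8 - (-2))/(0 - (-2)) × (0.8 - 2)/(0 - 2) × (0.8 - 4)/(0 - 4) = 0.672000
L_2(0.8) = (0.8 - (-2))/(2 - (-2)) × (0.8 - 0)/(2 - 0) × (0.8 - 4)/(2 - 4) = 0.448000
L_3(0.8) = (0.8 - (-2))/(4 - (-2)) × (0.8 - 0)/(4 - 0) × (0.8 - 2)/(4 - 2) = -0.056000

P(0.8) = 15×L_0(0.8) + 9×L_1(0.8) + 21×L_2(0.8) + 15×L_3(0.8)
P(0.8) = 13.656000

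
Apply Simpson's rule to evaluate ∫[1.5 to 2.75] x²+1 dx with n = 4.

f(x) = x²+1
a = 1.5, b = 2.75, n = 4
h = (b - a)/n = 0.312500

Simpson's rule: (h/3)[f(x₀) + 4f(x₁) + 2f(x₂) + ... + f(xₙ)]

x_0 = 1.5000, f(x_0) = 3.250000, coefficient = 1
x_1 = 1.8125, f(x_1) = 4.285156, coefficient = 4
x_2 = 2.1250, f(x_2) = 5.515625, coefficient = 2
x_3 = 2.4375, f(x_3) = 6.941406, coefficient = 4
x_4 = 2.7500, f(x_4) = 8.562500, coefficient = 1

I ≈ (0.312500/3) × 67.750000 = 7.057292
Exact value: 7.057292
Error: 0.000000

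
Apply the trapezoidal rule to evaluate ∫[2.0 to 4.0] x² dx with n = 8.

f(x) = x²
a = 2.0, b = 4.0, n = 8
h = (b - a)/n = 0.250000

Trapezoidal rule: (h/2)[f(x₀) + 2f(x₁) + 2f(x₂) + ... + f(xₙ)]

x_0 = 2.0000, f(x_0) = 4.000000, coefficient = 1
x_1 = 2.2500, f(x_1) = 5.062500, coefficient = 2
x_2 = 2.5000, f(x_2) = 6.250000, coefficient = 2
x_3 = 2.7500, f(x_3) = 7.562500, coefficient = 2
x_4 = 3.0000, f(x_4) = 9.000000, coefficient = 2
x_5 = 3.2500, f(x_5) = 10.562500, coefficient = 2
x_6 = 3.5000, f(x_6) = 12.250000, coefficient = 2
x_7 = 3.7500, f(x_7) = 14.062500, coefficient = 2
x_8 = 4.0000, f(x_8) = 16.000000, coefficient = 1

I ≈ (0.250000/2) × 149.500000 = 18.687500
Exact value: 18.666667
Error: 0.020833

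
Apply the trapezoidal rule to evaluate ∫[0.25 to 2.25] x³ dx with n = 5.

f(x) = x³
a = 0.25, b = 2.25, n = 5
h = (b - a)/n = 0.400000

Trapezoidal rule: (h/2)[f(x₀) + 2f(x₁) + 2f(x₂) + ... + f(xₙ)]

x_0 = 0.2500, f(x_0) = 0.015625, coefficient = 1
x_1 = 0.6500, f(x_1) = 0.274625, coefficient = 2
x_2 = 1.0500, f(x_2) = 1.157625, coefficient = 2
x_3 = 1.4500, f(x_3) = 3.048625, coefficient = 2
x_4 = 1.8500, f(x_4) = 6.331625, coefficient = 2
x_5 = 2.2500, f(x_5) = 11.390625, coefficient = 1

I ≈ (0.400000/2) × 33.031250 = 6.606250
Exact value: 6.406250
Error: 0.200000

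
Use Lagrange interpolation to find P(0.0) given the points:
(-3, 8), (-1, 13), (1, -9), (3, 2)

Lagrange interpolation formula:
P(x) = Σ yᵢ × Lᵢ(x)
where Lᵢ(x) = Π_{j≠i} (x - xⱼ)/(xᵢ - xⱼ)

L_0(0.0) = (0.0 - (-1))/(-3 - (-1)) × (0.0 - 1)/(-3 - 1) × (0.0 - 3)/(-3 - 3) = -0.062500
L_1(0.0) = (0.0 - (-3))/(-1 - (-3)) × (0.0 - 1)/(-1 - 1) × (0.0 - 3)/(-1 - 3) = 0.562500
L_2(0.0) = (0.0 - (-3))/(1 - (-3)) × (0.0 - (-1))/(1 - (-1)) × (0.0 - 3)/(1 - 3) = 0.562500
L_3(0.0) = (0.0 - (-3))/(3 - (-3)) × (0.0 - (-1))/(3 - (-1)) × (0.0 - 1)/(3 - 1) = -0.062500

P(0.0) = 8×L_0(0.0) + 13×L_1(0.0) + (-9)×L_2(0.0) + 2×L_3(0.0)
P(0.0) = 1.625000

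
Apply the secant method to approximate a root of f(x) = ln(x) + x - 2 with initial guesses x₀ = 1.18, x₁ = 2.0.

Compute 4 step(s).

f(x) = ln(x) + x - 2
x₀ = 1.18, x₁ = 2.0

Secant formula: x_{n+1} = x_n - f(x_n)(x_n - x_{n-1})/(f(x_n) - f(x_{n-1}))

Iteration 1:
  f(1.180000) = -0.654486
  f(2.000000) = 0.693147
  x_2 = 2.000000 - 0.693147×(2.000000 - 1.180000)/(0.693147 - (-0.654486))
       = 1.578238
Iteration 2:
  f(2.000000) = 0.693147
  f(1.578238) = 0.034547
  x_3 = 1.578238 - 0.034547×(1.578238 - 2.000000)/(0.034547 - 0.693147)
       = 1.556114
Iteration 3:
  f(1.578238) = 0.034547
  f(1.556114) = -0.001694
  x_4 = 1.556114 - (-0.001694)×(1.556114 - 1.578238)/(-0.001694 - 0.034547)
       = 1.557148
Iteration 4:
  f(1.556114) = -0.001694
  f(1.557148) = 0.000004
  x_5 = 1.557148 - 0.000004×(1.557148 - 1.556114)/(0.000004 - (-0.001694))
       = 1.557146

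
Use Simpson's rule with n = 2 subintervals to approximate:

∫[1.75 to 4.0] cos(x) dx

f(x) = cos(x)
a = 1.75, b = 4.0, n = 2
h = (b - a)/n = 1.125000

Simpson's rule: (h/3)[f(x₀) + 4f(x₁) + 2f(x₂) + ... + f(xₙ)]

x_0 = 1.7500, f(x_0) = -0.178246, coefficient = 1
x_1 = 2.8750, f(x_1) = -0.964674, coefficient = 4
x_2 = 4.0000, f(x_2) = -0.653644, coefficient = 1

I ≈ (1.125000/3) × -4.690586 = -1.758970
Exact value: -1.740788
Error: 0.018181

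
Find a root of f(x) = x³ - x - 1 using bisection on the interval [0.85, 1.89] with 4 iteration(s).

f(x) = x³ - x - 1
Initial interval: [0.85, 1.89]

Iteration 1:
  c_1 = (0.850000 + 1.890000)/2 = 1.370000
  f(c_1) = f(1.370000) = 0.201353
  f(a) × f(c) < 0, new interval: [0.850000, 1.370000]
Iteration 2:
  c_2 = (0.850000 + 1.370000)/2 = 1.110000
  f(c_2) = f(1.110000) = -0.742369
  f(a) × f(c) ≥ 0, new interval: [1.110000, 1.370000]
Iteration 3:
  c_3 = (1.110000 + 1.370000)/2 = 1.240000
  f(c_3) = f(1.240000) = -0.333376
  f(a) × f(c) ≥ 0, new interval: [1.240000, 1.370000]
Iteration 4:
  c_4 = (1.240000 + 1.370000)/2 = 1.305000
  f(c_4) = f(1.305000) = -0.082552
  f(a) × f(c) ≥ 0, new interval: [1.305000, 1.370000]

After 4 iteration(s), the approximation is c_4 = 1.305000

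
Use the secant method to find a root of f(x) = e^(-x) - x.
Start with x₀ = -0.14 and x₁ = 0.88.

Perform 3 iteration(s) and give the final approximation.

f(x) = e^(-x) - x
x₀ = -0.14, x₁ = 0.88

Secant formula: x_{n+1} = x_n - f(x_n)(x_n - x_{n-1})/(f(x_n) - f(x_{n-1}))

Iteration 1:
  f(-0.140000) = 1.290274
  f(0.880000) = -0.465217
  x_2 = 0.880000 - (-0.465217)×(0.880000 - (-0.140000))/(-0.465217 - 1.290274)
       = 0.609693
Iteration 2:
  f(0.880000) = -0.465217
  f(0.609693) = -0.066175
  x_3 = 0.609693 - (-0.066175)×(0.609693 - 0.880000)/(-0.066175 - (-0.465217))
       = 0.564867
Iteration 3:
  f(0.609693) = -0.066175
  f(0.564867) = 0.003570
  x_4 = 0.564867 - 0.003570×(0.564867 - 0.609693)/(0.003570 - (-0.066175))
       = 0.567161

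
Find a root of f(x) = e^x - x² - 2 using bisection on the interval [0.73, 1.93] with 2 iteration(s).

f(x) = e^x - x² - 2
Initial interval: [0.73, 1.93]

Iteration 1:
  c_1 = (0.730000 + 1.930000)/2 = 1.330000
  f(c_1) = f(1.330000) = 0.012143
  f(a) × f(c) < 0, new interval: [0.730000, 1.330000]
Iteration 2:
  c_2 = (0.730000 + 1.330000)/2 = 1.030000
  f(c_2) = f(1.030000) = -0.259834
  f(a) × f(c) ≥ 0, new interval: [1.030000, 1.330000]

After 2 iteration(s), the approximation is c_2 = 1.030000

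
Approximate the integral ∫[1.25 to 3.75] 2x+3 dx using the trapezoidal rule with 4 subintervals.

f(x) = 2x+3
a = 1.25, b = 3.75, n = 4
h = (b - a)/n = 0.625000

Trapezoidal rule: (h/2)[f(x₀) + 2f(x₁) + 2f(x₂) + ... + f(xₙ)]

x_0 = 1.2500, f(x_0) = 5.500000, coefficient = 1
x_1 = 1.8750, f(x_1) = 6.750000, coefficient = 2
x_2 = 2.5000, f(x_2) = 8.000000, coefficient = 2
x_3 = 3.1250, f(x_3) = 9.250000, coefficient = 2
x_4 = 3.7500, f(x_4) = 10.500000, coefficient = 1

I ≈ (0.625000/2) × 64.000000 = 20.000000
Exact value: 20.000000
Error: 0.000000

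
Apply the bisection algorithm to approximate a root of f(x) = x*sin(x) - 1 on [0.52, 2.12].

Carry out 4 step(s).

f(x) = x*sin(x) - 1
Initial interval: [0.52, 2.12]

Iteration 1:
  c_1 = (0.520000 + 2.120000)/2 = 1.320000
  f(c_1) = f(1.320000) = 0.278704
  f(a) × f(c) < 0, new interval: [0.520000, 1.320000]
Iteration 2:
  c_2 = (0.520000 + 1.320000)/2 = 0.920000
  f(c_2) = f(0.920000) = -0.268047
  f(a) × f(c) ≥ 0, new interval: [0.920000, 1.320000]
Iteration 3:
  c_3 = (0.920000 + 1.320000)/2 = 1.120000
  f(c_3) = f(1.120000) = 0.008112
  f(a) × f(c) < 0, new interval: [0.920000, 1.120000]
Iteration 4:
  c_4 = (0.920000 + 1.120000)/2 = 1.020000
  f(c_4) = f(1.020000) = -0.130850
  f(a) × f(c) ≥ 0, new interval: [1.020000, 1.120000]

After 4 iteration(s), the approximation is c_4 = 1.020000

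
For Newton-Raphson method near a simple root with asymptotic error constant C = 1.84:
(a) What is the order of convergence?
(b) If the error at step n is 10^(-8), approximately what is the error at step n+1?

(a) Newton-Raphson has quadratic (order 2) convergence near simple roots.
    This means |e_{n+1}| ≈ C|e_n|².

(b) With |e_n| = 10^(-8) and C = 1.84:
    |e_{n+1}| ≈ 1.84 × (10^(-8))² = 1.84 × 10^(-16)

(a) 2 (quadratic); (b) |e_{n+1}| ≈ 1.840e-16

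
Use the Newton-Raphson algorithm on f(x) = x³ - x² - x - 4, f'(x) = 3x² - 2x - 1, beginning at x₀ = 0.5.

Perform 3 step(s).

f(x) = x³ - x² - x - 4
f'(x) = 3x² - 2x - 1
x₀ = 0.5

Newton-Raphson formula: x_{n+1} = x_n - f(x_n)/f'(x_n)

Iteration 1:
  f(0.500000) = -4.625000
  f'(0.500000) = -1.250000
  x_1 = 0.500000 - (-4.625000)/(-1.250000) = -3.200000
Iteration 2:
  f(-3.200000) = -43.808000
  f'(-3.200000) = 36.120000
  x_2 = -3.200000 - (-43.808000)/36.120000 = -1.987154
Iteration 3:
  f(-1.987154) = -13.808462
  f'(-1.987154) = 14.820650
  x_3 = -1.987154 - (-13.808462)/14.820650 = -1.055450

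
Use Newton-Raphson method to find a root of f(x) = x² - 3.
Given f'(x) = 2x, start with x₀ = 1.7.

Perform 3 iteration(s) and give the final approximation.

f(x) = x² - 3
f'(x) = 2x
x₀ = 1.7

Newton-Raphson formula: x_{n+1} = x_n - f(x_n)/f'(x_n)

Iteration 1:
  f(1.700000) = -0.110000
  f'(1.700000) = 3.400000
  x_1 = 1.700000 - (-0.110000)/3.400000 = 1.732353
Iteration 2:
  f(1.732353) = 0.001047
  f'(1.732353) = 3.464706
  x_2 = 1.732353 - 0.001047/3.464706 = 1.732051
Iteration 3:
  f(1.732051) = 0.000000
  f'(1.732051) = 3.464102
  x_3 = 1.732051 - 0.000000/3.464102 = 1.732051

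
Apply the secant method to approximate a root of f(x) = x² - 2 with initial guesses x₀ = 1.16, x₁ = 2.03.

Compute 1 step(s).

f(x) = x² - 2
x₀ = 1.16, x₁ = 2.03

Secant formula: x_{n+1} = x_n - f(x_n)(x_n - x_{n-1})/(f(x_n) - f(x_{n-1}))

Iteration 1:
  f(1.160000) = -0.654400
  f(2.030000) = 2.120900
  x_2 = 2.030000 - 2.120900×(2.030000 - 1.160000)/(2.120900 - (-0.654400))
       = 1.365141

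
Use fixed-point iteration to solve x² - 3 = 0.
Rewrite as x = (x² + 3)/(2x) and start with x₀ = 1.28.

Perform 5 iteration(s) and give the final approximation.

Equation: x² - 3 = 0
Fixed-point form: x = (x² + 3)/(2x)
x₀ = 1.28

x_1 = g(1.280000) = 1.811875
x_2 = g(1.811875) = 1.733809
x_3 = g(1.733809) = 1.732052
x_4 = g(1.732052) = 1.732051
x_5 = g(1.732051) = 1.732051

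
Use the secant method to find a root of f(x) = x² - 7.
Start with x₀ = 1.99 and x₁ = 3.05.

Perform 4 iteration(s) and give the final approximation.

f(x) = x² - 7
x₀ = 1.99, x₁ = 3.05

Secant formula: x_{n+1} = x_n - f(x_n)(x_n - x_{n-1})/(f(x_n) - f(x_{n-1}))

Iteration 1:
  f(1.990000) = -3.039900
  f(3.050000) = 2.302500
  x_2 = 3.050000 - 2.302500×(3.050000 - 1.990000)/(2.302500 - (-3.039900))
       = 2.593155
Iteration 2:
  f(3.050000) = 2.302500
  f(2.593155) = -0.275548
  x_3 = 2.593155 - (-0.275548)×(2.593155 - 3.050000)/(-0.275548 - 2.302500)
       = 2.641984
Iteration 3:
  f(2.593155) = -0.275548
  f(2.641984) = -0.019923
  x_4 = 2.641984 - (-0.019923)×(2.641984 - 2.593155)/(-0.019923 - (-0.275548))
       = 2.645789
Iteration 4:
  f(2.641984) = -0.019923
  f(2.645789) = 0.000200
  x_5 = 2.645789 - 0.000200×(2.645789 - 2.641984)/(0.000200 - (-0.019923))
       = 2.645751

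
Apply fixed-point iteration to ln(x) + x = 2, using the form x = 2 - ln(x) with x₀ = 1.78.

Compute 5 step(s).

Equation: ln(x) + x = 2
Fixed-point form: x = 2 - ln(x)
x₀ = 1.78

x_1 = g(1.780000) = 1.423387
x_2 = g(1.423387) = 1.646961
x_3 = g(1.646961) = 1.501068
x_4 = g(1.501068) = 1.593823
x_5 = g(1.593823) = 1.533864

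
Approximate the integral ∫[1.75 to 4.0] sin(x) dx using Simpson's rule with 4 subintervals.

f(x) = sin(x)
a = 1.75, b = 4.0, n = 4
h = (b - a)/n = 0.562500

Simpson's rule: (h/3)[f(x₀) + 4f(x₁) + 2f(x₂) + ... + f(xₙ)]

x_0 = 1.7500, f(x_0) = 0.983986, coefficient = 1
x_1 = 2.3125, f(x_1) = 0.737319, coefficient = 4
x_2 = 2.8750, f(x_2) = 0.263446, coefficient = 2
x_3 = 3.4375, f(x_3) = -0.291608, coefficient = 4
x_4 = 4.0000, f(x_4) = -0.756802, coefficient = 1

I ≈ (0.562500/3) × 2.536919 = 0.475672
Exact value: 0.475398
Error: 0.000275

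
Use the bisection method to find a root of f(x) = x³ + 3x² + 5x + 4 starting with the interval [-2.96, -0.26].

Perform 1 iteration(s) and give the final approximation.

f(x) = x³ + 3x² + 5x + 4
Initial interval: [-2.96, -0.26]

Iteration 1:
  c_1 = (-2.960000 + (-0.260000))/2 = -1.610000
  f(c_1) = f(-1.610000) = -0.446981
  f(a) × f(c) ≥ 0, new interval: [-1.610000, -0.260000]

After 1 iteration(s), the approximation is c_1 = -1.610000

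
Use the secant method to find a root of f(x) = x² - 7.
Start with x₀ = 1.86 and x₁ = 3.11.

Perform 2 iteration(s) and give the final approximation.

f(x) = x² - 7
x₀ = 1.86, x₁ = 3.11

Secant formula: x_{n+1} = x_n - f(x_n)(x_n - x_{n-1})/(f(x_n) - f(x_{n-1}))

Iteration 1:
  f(1.860000) = -3.540400
  f(3.110000) = 2.672100
  x_2 = 3.110000 - 2.672100×(3.110000 - 1.860000)/(2.672100 - (-3.540400))
       = 2.572354
Iteration 2:
  f(3.110000) = 2.672100
  f(2.572354) = -0.382994
  x_3 = 2.572354 - (-0.382994)×(2.572354 - 3.110000)/(-0.382994 - 2.672100)
       = 2.639755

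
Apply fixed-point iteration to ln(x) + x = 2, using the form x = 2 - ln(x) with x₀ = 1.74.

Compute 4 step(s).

Equation: ln(x) + x = 2
Fixed-point form: x = 2 - ln(x)
x₀ = 1.74

x_1 = g(1.740000) = 1.446115
x_2 = g(1.446115) = 1.631119
x_3 = g(1.631119) = 1.510733
x_4 = g(1.510733) = 1.587405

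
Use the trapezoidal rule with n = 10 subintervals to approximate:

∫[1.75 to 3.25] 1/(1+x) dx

f(x) = 1/(1+x)
a = 1.75, b = 3.25, n = 10
h = (b - a)/n = 0.150000

Trapezoidal rule: (h/2)[f(x₀) + 2f(x₁) + 2f(x₂) + ... + f(xₙ)]

x_0 = 1.7500, f(x_0) = 0.363636, coefficient = 1
x_1 = 1.9000, f(x_1) = 0.344828, coefficient = 2
x_2 = 2.0500, f(x_2) = 0.327869, coefficient = 2
x_3 = 2.2000, f(x_3) = 0.312500, coefficient = 2
x_4 = 2.3500, f(x_4) = 0.298507, coefficient = 2
x_5 = 2.5000, f(x_5) = 0.285714, coefficient = 2
x_6 = 2.6500, f(x_6) = 0.273973, coefficient = 2
x_7 = 2.8000, f(x_7) = 0.263158, coefficient = 2
x_8 = 2.9500, f(x_8) = 0.253165, coefficient = 2
x_9 = 3.1000, f(x_9) = 0.243902, coefficient = 2
x_10 = 3.2500, f(x_10) = 0.235294, coefficient = 1

I ≈ (0.150000/2) × 5.806162 = 0.435462
Exact value: 0.435318
Error: 0.000144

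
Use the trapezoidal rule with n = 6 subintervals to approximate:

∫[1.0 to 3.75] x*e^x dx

f(x) = x*e^x
a = 1.0, b = 3.75, n = 6
h = (b - a)/n = 0.458333

Trapezoidal rule: (h/2)[f(x₀) + 2f(x₁) + 2f(x₂) + ... + f(xₙ)]

x_0 = 1.0000, f(x_0) = 2.718282, coefficient = 1
x_1 = 1.4583, f(x_1) = 6.269067, coefficient = 2
x_2 = 1.9167, f(x_2) = 13.029998, coefficient = 2
x_3 = 2.3750, f(x_3) = 25.533656, coefficient = 2
x_4 = 2.8333, f(x_4) = 48.172446, coefficient = 2
x_5 = 3.2917, f(x_5) = 88.505145, coefficient = 2
x_6 = 3.7500, f(x_6) = 159.454058, coefficient = 1

I ≈ (0.458333/2) × 525.192966 = 120.356721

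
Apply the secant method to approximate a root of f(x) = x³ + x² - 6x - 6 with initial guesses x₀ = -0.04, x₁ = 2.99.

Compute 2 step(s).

f(x) = x³ + x² - 6x - 6
x₀ = -0.04, x₁ = 2.99

Secant formula: x_{n+1} = x_n - f(x_n)(x_n - x_{n-1})/(f(x_n) - f(x_{n-1}))

Iteration 1:
  f(-0.040000) = -5.758464
  f(2.990000) = 11.730999
  x_2 = 2.990000 - 11.730999×(2.990000 - (-0.040000))/(11.730999 - (-5.758464))
       = 0.957638
Iteration 2:
  f(2.990000) = 11.730999
  f(0.957638) = -9.950535
  x_3 = 0.957638 - (-9.950535)×(0.957638 - 2.990000)/(-9.950535 - 11.730999)
       = 1.890371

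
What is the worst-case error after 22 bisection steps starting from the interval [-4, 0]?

Bisection error bound: |error| ≤ (b-a)/2^n
|error| ≤ (0 - (-4))/2^22 = 4/2^22
|error| ≤ 0.0000009537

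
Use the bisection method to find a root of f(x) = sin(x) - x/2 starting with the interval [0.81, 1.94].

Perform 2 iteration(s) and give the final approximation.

f(x) = sin(x) - x/2
Initial interval: [0.81, 1.94]

Iteration 1:
  c_1 = (0.810000 + 1.940000)/2 = 1.375000
  f(c_1) = f(1.375000) = 0.293393
  f(a) × f(c) ≥ 0, new interval: [1.375000, 1.940000]
Iteration 2:
  c_2 = (1.375000 + 1.940000)/2 = 1.657500
  f(c_2) = f(1.657500) = 0.167494
  f(a) × f(c) ≥ 0, new interval: [1.657500, 1.940000]

After 2 iteration(s), the approximation is c_2 = 1.657500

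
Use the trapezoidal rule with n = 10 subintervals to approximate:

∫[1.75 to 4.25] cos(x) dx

f(x) = cos(x)
a = 1.75, b = 4.25, n = 10
h = (b - a)/n = 0.250000

Trapezoidal rule: (h/2)[f(x₀) + 2f(x₁) + 2f(x₂) + ... + f(xₙ)]

x_0 = 1.7500, f(x_0) = -0.178246, coefficient = 1
x_1 = 2.0000, f(x_1) = -0.416147, coefficient = 2
x_2 = 2.2500, f(x_2) = -0.628174, coefficient = 2
x_3 = 2.5000, f(x_3) = -0.801144, coefficient = 2
x_4 = 2.7500, f(x_4) = -0.924302, coefficient = 2
x_5 = 3.0000, f(x_5) = -0.989992, coefficient = 2
x_6 = 3.2500, f(x_6) = -0.994130, coefficient = 2
x_7 = 3.5000, f(x_7) = -0.936457, coefficient = 2
x_8 = 3.7500, f(x_8) = -0.820559, coefficient = 2
x_9 = 4.0000, f(x_9) = -0.653644, coefficient = 2
x_10 = 4.2500, f(x_10) = -0.446087, coefficient = 1

I ≈ (0.250000/2) × -14.953430 = -1.869179
Exact value: -1.878975
Error: 0.009797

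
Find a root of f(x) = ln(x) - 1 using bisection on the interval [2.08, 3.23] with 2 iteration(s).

f(x) = ln(x) - 1
Initial interval: [2.08, 3.23]

Iteration 1:
  c_1 = (2.080000 + 3.230000)/2 = 2.655000
  f(c_1) = f(2.655000) = -0.023555
  f(a) × f(c) ≥ 0, new interval: [2.655000, 3.230000]
Iteration 2:
  c_2 = (2.655000 + 3.230000)/2 = 2.942500
  f(c_2) = f(2.942500) = 0.079260
  f(a) × f(c) < 0, new interval: [2.655000, 2.942500]

After 2 iteration(s), the approximation is c_2 = 2.942500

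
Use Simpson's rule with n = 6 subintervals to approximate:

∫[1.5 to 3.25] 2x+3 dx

f(x) = 2x+3
a = 1.5, b = 3.25, n = 6
h = (b - a)/n = 0.291667

Simpson's rule: (h/3)[f(x₀) + 4f(x₁) + 2f(x₂) + ... + f(xₙ)]

x_0 = 1.5000, f(x_0) = 6.000000, coefficient = 1
x_1 = 1.7917, f(x_1) = 6.583333, coefficient = 4
x_2 = 2.0833, f(x_2) = 7.166667, coefficient = 2
x_3 = 2.3750, f(x_3) = 7.750000, coefficient = 4
x_4 = 2.6667, f(x_4) = 8.333333, coefficient = 2
x_5 = 2.9583, f(x_5) = 8.916667, coefficient = 4
x_6 = 3.2500, f(x_6) = 9.500000, coefficient = 1

I ≈ (0.291667/3) × 139.500000 = 13.562500
Exact value: 13.562500
Error: 0.000000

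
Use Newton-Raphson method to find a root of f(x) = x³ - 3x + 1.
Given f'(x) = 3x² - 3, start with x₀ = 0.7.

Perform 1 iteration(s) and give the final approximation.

f(x) = x³ - 3x + 1
f'(x) = 3x² - 3
x₀ = 0.7

Newton-Raphson formula: x_{n+1} = x_n - f(x_n)/f'(x_n)

Iteration 1:
  f(0.700000) = -0.757000
  f'(0.700000) = -1.530000
  x_1 = 0.700000 - (-0.757000)/(-1.530000) = 0.205229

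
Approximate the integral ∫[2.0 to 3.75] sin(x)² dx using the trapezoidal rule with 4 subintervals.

f(x) = sin(x)²
a = 2.0, b = 3.75, n = 4
h = (b - a)/n = 0.437500

Trapezoidal rule: (h/2)[f(x₀) + 2f(x₁) + 2f(x₂) + ... + f(xₙ)]

x_0 = 2.0000, f(x_0) = 0.826822, coefficient = 1
x_1 = 2.4375, f(x_1) = 0.419052, coefficient = 2
x_2 = 2.8750, f(x_2) = 0.069404, coefficient = 2
x_3 = 3.3125, f(x_3) = 0.028926, coefficient = 2
x_4 = 3.7500, f(x_4) = 0.326682, coefficient = 1

I ≈ (0.437500/2) × 2.188268 = 0.478684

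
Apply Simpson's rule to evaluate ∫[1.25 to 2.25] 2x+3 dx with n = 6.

f(x) = 2x+3
a = 1.25, b = 2.25, n = 6
h = (b - a)/n = 0.166667

Simpson's rule: (h/3)[f(x₀) + 4f(x₁) + 2f(x₂) + ... + f(xₙ)]

x_0 = 1.2500, f(x_0) = 5.500000, coefficient = 1
x_1 = 1.4167, f(x_1) = 5.833333, coefficient = 4
x_2 = 1.5833, f(x_2) = 6.166667, coefficient = 2
x_3 = 1.7500, f(x_3) = 6.500000, coefficient = 4
x_4 = 1.9167, f(x_4) = 6.833333, coefficient = 2
x_5 = 2.0833, f(x_5) = 7.166667, coefficient = 4
x_6 = 2.2500, f(x_6) = 7.500000, coefficient = 1

I ≈ (0.166667/3) × 117.000000 = 6.500000
Exact value: 6.500000
Error: 0.000000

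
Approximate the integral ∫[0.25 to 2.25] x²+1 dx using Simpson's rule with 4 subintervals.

f(x) = x²+1
a = 0.25, b = 2.25, n = 4
h = (b - a)/n = 0.500000

Simpson's rule: (h/3)[f(x₀) + 4f(x₁) + 2f(x₂) + ... + f(xₙ)]

x_0 = 0.2500, f(x_0) = 1.062500, coefficient = 1
x_1 = 0.7500, f(x_1) = 1.562500, coefficient = 4
x_2 = 1.2500, f(x_2) = 2.562500, coefficient = 2
x_3 = 1.7500, f(x_3) = 4.062500, coefficient = 4
x_4 = 2.2500, f(x_4) = 6.062500, coefficient = 1

I ≈ (0.500000/3) × 34.750000 = 5.791667
Exact value: 5.791667
Error: 0.000000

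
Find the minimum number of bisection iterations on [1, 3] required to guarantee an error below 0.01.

We need (b-a)/2^n ≤ 0.01
(3 - 1)/2^n ≤ 0.01
2/2^n ≤ 0.01
2^n ≥ 200
n ≥ log₂(200) = 7.64
n ≥ 8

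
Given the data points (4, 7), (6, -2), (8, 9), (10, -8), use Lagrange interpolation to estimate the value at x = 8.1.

Lagrange interpolation formula:
P(x) = Σ yᵢ × Lᵢ(x)
where Lᵢ(x) = Π_{j≠i} (x - xⱼ)/(xᵢ - xⱼ)

L_0(8.1) = (8.1 - 6)/(4 - 6) × (8.1 - 8)/(4 - 8) × (8.1 - 10)/(4 - 10) = 0.008312
L_1(8.1) = (8.1 - 4)/(6 - 4) × (8.1 - 8)/(6 - 8) × (8.1 - 10)/(6 - 10) = -0.048687
L_2(8.1) = (8.1 - 4)/(8 - 4) × (8.1 - 6)/(8 - 6) × (8.1 - 10)/(8 - 10) = 1.022437
L_3(8.1) = (8.1 - 4)/(10 - 4) × (8.1 - 6)/(10 - 6) × (8.1 - 8)/(10 - 8) = 0.017937

P(8.1) = 7×L_0(8.1) + (-2)×L_1(8.1) + 9×L_2(8.1) + (-8)×L_3(8.1)
P(8.1) = 9.214000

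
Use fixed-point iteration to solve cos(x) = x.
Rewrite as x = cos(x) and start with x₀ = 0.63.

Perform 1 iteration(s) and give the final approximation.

Equation: cos(x) = x
Fixed-point form: x = cos(x)
x₀ = 0.63

x_1 = g(0.630000) = 0.808028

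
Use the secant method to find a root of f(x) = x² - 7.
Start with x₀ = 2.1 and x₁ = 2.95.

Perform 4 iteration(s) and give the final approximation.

f(x) = x² - 7
x₀ = 2.1, x₁ = 2.95

Secant formula: x_{n+1} = x_n - f(x_n)(x_n - x_{n-1})/(f(x_n) - f(x_{n-1}))

Iteration 1:
  f(2.100000) = -2.590000
  f(2.950000) = 1.702500
  x_2 = 2.950000 - 1.702500×(2.950000 - 2.100000)/(1.702500 - (-2.590000))
       = 2.612871
Iteration 2:
  f(2.950000) = 1.702500
  f(2.612871) = -0.172904
  x_3 = 2.612871 - (-0.172904)×(2.612871 - 2.950000)/(-0.172904 - 1.702500)
       = 2.643953
Iteration 3:
  f(2.612871) = -0.172904
  f(2.643953) = -0.009512
  x_4 = 2.643953 - (-0.009512)×(2.643953 - 2.612871)/(-0.009512 - (-0.172904))
       = 2.645763
Iteration 4:
  f(2.643953) = -0.009512
  f(2.645763) = 0.000060
  x_5 = 2.645763 - 0.000060×(2.645763 - 2.643953)/(0.000060 - (-0.009512))
       = 2.645751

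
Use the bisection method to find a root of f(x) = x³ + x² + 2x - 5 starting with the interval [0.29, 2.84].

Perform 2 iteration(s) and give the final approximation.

f(x) = x³ + x² + 2x - 5
Initial interval: [0.29, 2.84]

Iteration 1:
  c_1 = (0.290000 + 2.840000)/2 = 1.565000
  f(c_1) = f(1.565000) = 4.412262
  f(a) × f(c) < 0, new interval: [0.290000, 1.565000]
Iteration 2:
  c_2 = (0.290000 + 1.565000)/2 = 0.927500
  f(c_2) = f(0.927500) = -1.486856
  f(a) × f(c) ≥ 0, new interval: [0.927500, 1.565000]

After 2 iteration(s), the approximation is c_2 = 0.927500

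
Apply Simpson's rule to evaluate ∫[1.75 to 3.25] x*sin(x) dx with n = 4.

f(x) = x*sin(x)
a = 1.75, b = 3.25, n = 4
h = (b - a)/n = 0.375000

Simpson's rule: (h/3)[f(x₀) + 4f(x₁) + 2f(x₂) + ... + f(xₙ)]

x_0 = 1.7500, f(x_0) = 1.721975, coefficient = 1
x_1 = 2.1250, f(x_1) = 1.806930, coefficient = 4
x_2 = 2.5000, f(x_2) = 1.496180, coefficient = 2
x_3 = 2.8750, f(x_3) = 0.757407, coefficient = 4
x_4 = 3.2500, f(x_4) = -0.351634, coefficient = 1

I ≈ (0.375000/3) × 14.620049 = 1.827506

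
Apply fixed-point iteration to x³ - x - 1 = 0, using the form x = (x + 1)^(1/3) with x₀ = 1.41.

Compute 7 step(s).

Equation: x³ - x - 1 = 0
Fixed-point form: x = (x + 1)^(1/3)
x₀ = 1.41

x_1 = g(1.410000) = 1.340723
x_2 = g(1.340723) = 1.327751
x_3 = g(1.327751) = 1.325294
x_4 = g(1.325294) = 1.324827
x_5 = g(1.324827) = 1.324739
x_6 = g(1.324739) = 1.324722
x_7 = g(1.324722) = 1.324719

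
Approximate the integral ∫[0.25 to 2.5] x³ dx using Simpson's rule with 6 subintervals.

f(x) = x³
a = 0.25, b = 2.5, n = 6
h = (b - a)/n = 0.375000

Simpson's rule: (h/3)[f(x₀) + 4f(x₁) + 2f(x₂) + ... + f(xₙ)]

x_0 = 0.2500, f(x_0) = 0.015625, coefficient = 1
x_1 = 0.6250, f(x_1) = 0.244141, coefficient = 4
x_2 = 1.0000, f(x_2) = 1.000000, coefficient = 2
x_3 = 1.3750, f(x_3) = 2.599609, coefficient = 4
x_4 = 1.7500, f(x_4) = 5.359375, coefficient = 2
x_5 = 2.1250, f(x_5) = 9.595703, coefficient = 4
x_6 = 2.5000, f(x_6) = 15.625000, coefficient = 1

I ≈ (0.375000/3) × 78.117188 = 9.764648
Exact value: 9.764648
Error: 0.000000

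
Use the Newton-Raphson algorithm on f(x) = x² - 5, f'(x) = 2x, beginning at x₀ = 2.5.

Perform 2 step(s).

f(x) = x² - 5
f'(x) = 2x
x₀ = 2.5

Newton-Raphson formula: x_{n+1} = x_n - f(x_n)/f'(x_n)

Iteration 1:
  f(2.500000) = 1.250000
  f'(2.500000) = 5.000000
  x_1 = 2.500000 - 1.250000/5.000000 = 2.250000
Iteration 2:
  f(2.250000) = 0.062500
  f'(2.250000) = 4.500000
  x_2 = 2.250000 - 0.062500/4.500000 = 2.236111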